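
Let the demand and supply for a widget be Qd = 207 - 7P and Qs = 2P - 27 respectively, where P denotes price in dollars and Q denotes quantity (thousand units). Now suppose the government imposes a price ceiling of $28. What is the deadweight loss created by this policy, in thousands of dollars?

Setting quantity demanded equal to quantity supplied, 207 - 7P = 2P - 27, gives P* = 26 and Q* = 25.
The ceiling of 28 is above the equilibrium price 26, so it is not binding; the market clears at P* = 26, Q* = 25.
Since the control does not bind, no trades are prevented and deadweight loss is zero.

0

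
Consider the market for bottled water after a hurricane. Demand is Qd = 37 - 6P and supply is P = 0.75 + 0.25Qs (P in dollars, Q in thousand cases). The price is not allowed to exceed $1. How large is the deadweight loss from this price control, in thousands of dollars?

30

Rearranging supply gives Qs = 4P - 3. Setting quantity demanded equal to quantity supplied, 37 - 6P = 4P - 3, gives P* = 4 and Q* = 13.
Because the ceiling (1) lies below the market-clearing price, it is binding.
At P = 1: Qd = 37 - 6·1 = 31 and Qs = 4·1 - 3 = 1.
Quantity traded falls to 1. At Q = 1 the demand price is (37 - 1)/6 = 6 and the supply price is (3 + 1)/4 = 1.
Deadweight loss = ½ · (6 - 1) · (13 - 1) = ½ · 5 · 12 = 30.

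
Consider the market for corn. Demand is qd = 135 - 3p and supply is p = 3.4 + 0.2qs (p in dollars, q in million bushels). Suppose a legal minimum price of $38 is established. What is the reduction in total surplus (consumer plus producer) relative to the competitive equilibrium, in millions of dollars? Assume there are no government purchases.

866.4

Rearranging supply gives qs = 5p - 17. Without the control the market clears where 135 - 3p = 5p - 17, i.e. p* = 19 and q* = 78.
The floor of 38 is above the equilibrium price 19, so it binds.
At p = 38: qd = 135 - 3·38 = 21 and qs = 5·38 - 17 = 173.
Quantity traded falls to 21. At q = 21 the demand price is (135 - 21)/3 = 38 and the supply price is (17 + 21)/5 = 7.6.
Deadweight loss = ½ · (38 - 7.6) · (78 - 21) = ½ · 30.4 · 57 = 866.4.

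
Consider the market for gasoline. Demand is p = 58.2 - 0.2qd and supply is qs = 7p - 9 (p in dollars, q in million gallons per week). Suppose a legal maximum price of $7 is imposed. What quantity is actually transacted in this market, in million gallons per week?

40

Rearranging demand gives qd = 291 - 5p. In a free market, 291 - 5p = 7p - 9 gives the equilibrium p* = 25, q* = 166.
The ceiling of 7 is below the equilibrium price 25, so it binds.
At p = 7: qd = 291 - 5·7 = 256 and qs = 7·7 - 9 = 40.
The quantity actually transacted is the short side, supply: 40.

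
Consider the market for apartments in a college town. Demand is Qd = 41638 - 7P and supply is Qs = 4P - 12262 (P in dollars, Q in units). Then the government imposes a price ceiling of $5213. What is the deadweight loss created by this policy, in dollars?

0

Setting quantity demanded equal to quantity supplied, 41638 - 7P = 4P - 12262, gives P* = 4900 and Q* = 7338.
The ceiling of 5213 is above the equilibrium price 4900, so it is not binding; the market clears at P* = 4900, Q* = 7338.
Since the control does not bind, no trades are prevented and deadweight loss is zero.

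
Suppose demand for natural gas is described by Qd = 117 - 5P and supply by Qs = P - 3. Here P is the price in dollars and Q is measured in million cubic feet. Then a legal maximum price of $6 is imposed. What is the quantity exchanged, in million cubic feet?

In a free market, 117 - 5P = P - 3 gives the equilibrium P* = 20, Q* = 17.
Because the ceiling (6) lies below the market-clearing price, it is binding.
At P = 6: Qd = 117 - 5·6 = 87 and Qs = 6 - 3 = 3.
The quantity actually transacted is the short side, supply: 3.

3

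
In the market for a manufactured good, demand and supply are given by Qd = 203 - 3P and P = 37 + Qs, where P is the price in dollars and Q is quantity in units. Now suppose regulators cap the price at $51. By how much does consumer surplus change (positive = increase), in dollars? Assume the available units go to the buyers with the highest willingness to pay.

Rearranging supply gives Qs = P - 37. Without the control the market clears where 203 - 3P = P - 37, i.e. P* = 60 and Q* = 23.
Because the ceiling (51) lies below the market-clearing price, it is binding.
At P = 51: Qd = 203 - 3·51 = 50 and Qs = 51 - 37 = 14.
Consumer surplus without the control is ½ · (203/3 - 60) · 23 = 529/6.
With the ceiling, 14 units are sold at 51 (assume they go to the highest-value buyers). The demand price at Q = 14 is 63, so CS = ½ · [(203/3 - 51) + (63 - 51)] · 14 = 602/3.
Change in consumer surplus = 602/3 - 529/6 = 112.5.

112.5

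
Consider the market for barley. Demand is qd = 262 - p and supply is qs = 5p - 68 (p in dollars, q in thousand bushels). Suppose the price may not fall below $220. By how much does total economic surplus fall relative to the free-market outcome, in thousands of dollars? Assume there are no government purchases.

16335

Setting quantity demanded equal to quantity supplied, 262 - p = 5p - 68, gives p* = 55 and q* = 207.
Since 220 > 55, the floor is binding.
At p = 220: qd = 262 - 220 = 42 and qs = 5·220 - 68 = 1032.
Quantity traded falls to 42. At q = 42 the demand price is 262 - 42 = 220 and the supply price is (68 + 42)/5 = 22.
Deadweight loss = ½ · (220 - 22) · (207 - 42) = ½ · 198 · 165 = 16335.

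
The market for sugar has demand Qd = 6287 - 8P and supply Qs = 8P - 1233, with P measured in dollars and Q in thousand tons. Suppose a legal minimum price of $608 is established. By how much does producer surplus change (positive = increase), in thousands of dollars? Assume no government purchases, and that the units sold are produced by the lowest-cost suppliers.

Without the control the market clears where 6287 - 8P = 8P - 1233, i.e. P* = 470 and Q* = 2527.
Since 608 > 470, the floor is binding.
At P = 608: Qd = 6287 - 8·608 = 1423 and Qs = 8·608 - 1233 = 3631.
Producer surplus without the control is ½ · (470 - 154.125) · 2527 = 399108.0625.
With the floor, 1423 units are sold at 608. The supply price at Q = 1423 is 332, so PS = ½ · [(608 - 154.125) + (608 - 332)] · 1423 = 519306.0625.
Change in producer surplus = 519306.0625 - 399108.0625 = 120198.

120198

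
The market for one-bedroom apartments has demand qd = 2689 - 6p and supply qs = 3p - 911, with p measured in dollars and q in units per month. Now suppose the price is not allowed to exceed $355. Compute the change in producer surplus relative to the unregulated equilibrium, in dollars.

-9967.5

Equilibrium: 2689 - 6p = 3p - 911, so 3600 = 9p and p* = 400, q* = 289.
The ceiling of 355 is below the equilibrium price 400, so it binds.
At p = 355: qd = 2689 - 6·355 = 559 and qs = 3·355 - 911 = 154.
Producer surplus without the control is ½ · (400 - 911/3) · 289 = 83521/6.
With the ceiling, producers sell 154 units at 355, so PS = ½ · (355 - 911/3) · 154 = 11858/3.
Change in producer surplus = 11858/3 - 83521/6 = -9967.5.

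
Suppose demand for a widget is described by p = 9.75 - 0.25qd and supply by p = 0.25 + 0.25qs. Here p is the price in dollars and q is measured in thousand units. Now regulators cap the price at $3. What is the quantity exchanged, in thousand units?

11

Rearranging demand gives qd = 39 - 4p; rearranging supply gives qs = 4p - 1. Without the control the market clears where 39 - 4p = 4p - 1, i.e. p* = 5 and q* = 19.
The ceiling of 3 is below the equilibrium price 5, so it binds.
At p = 3: qd = 39 - 4·3 = 27 and qs = 4·3 - 1 = 11.
The quantity actually transacted is the short side, supply: 11.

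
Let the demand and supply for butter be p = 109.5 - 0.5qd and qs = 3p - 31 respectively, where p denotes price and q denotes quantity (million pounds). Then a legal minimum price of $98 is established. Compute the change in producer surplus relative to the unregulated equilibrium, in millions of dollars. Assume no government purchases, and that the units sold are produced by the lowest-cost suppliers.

-432

Rearranging demand gives qd = 219 - 2p. In a free market, 219 - 2p = 3p - 31 gives the equilibrium p* = 50, q* = 119.
The floor of 98 is above the equilibrium price 50, so it binds.
At p = 98: qd = 219 - 2·98 = 23 and qs = 3·98 - 31 = 263.
Producer surplus without the control is ½ · (50 - 31/3) · 119 = 14161/6.
With the floor, 23 units are sold at 98. The supply price at q = 23 is 18, so PS = ½ · [(98 - 31/3) + (98 - 18)] · 23 = 11569/6.
Change in producer surplus = 11569/6 - 14161/6 = -432.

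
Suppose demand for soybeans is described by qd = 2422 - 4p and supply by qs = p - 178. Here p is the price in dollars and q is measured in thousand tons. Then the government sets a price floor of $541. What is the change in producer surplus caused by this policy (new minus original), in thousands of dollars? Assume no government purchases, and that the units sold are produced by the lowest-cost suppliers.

Setting quantity demanded equal to quantity supplied, 2422 - 4p = p - 178, gives p* = 520 and q* = 342.
Since 541 > 520, the floor is binding.
At p = 541: qd = 2422 - 4·541 = 258 and qs = 541 - 178 = 363.
Producer surplus without the control is ½ · (520 - 178) · 342 = 58482.
With the floor, 258 units are sold at 541. The supply price at q = 258 is 436, so PS = ½ · [(541 - 178) + (541 - 436)] · 258 = 60372.
Change in producer surplus = 60372 - 58482 = 1890.

1890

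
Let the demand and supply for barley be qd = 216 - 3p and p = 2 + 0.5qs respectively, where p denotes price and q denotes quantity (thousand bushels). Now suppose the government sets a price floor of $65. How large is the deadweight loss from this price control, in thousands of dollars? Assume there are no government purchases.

Rearranging supply gives qs = 2p - 4. Equilibrium: 216 - 3p = 2p - 4, so 220 = 5p and p* = 44, q* = 84.
Because the floor (65) lies above the market-clearing price, it is binding.
At p = 65: qd = 216 - 3·65 = 21 and qs = 2·65 - 4 = 126.
Quantity traded falls to 21. At q = 21 the demand price is (216 - 21)/3 = 65 and the supply price is (4 + 21)/2 = 12.5.
Deadweight loss = ½ · (65 - 12.5) · (84 - 21) = ½ · 52.5 · 63 = 1653.75.

1653.75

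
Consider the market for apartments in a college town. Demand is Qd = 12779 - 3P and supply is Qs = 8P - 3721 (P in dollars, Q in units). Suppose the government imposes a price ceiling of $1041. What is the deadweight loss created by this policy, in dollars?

Setting quantity demanded equal to quantity supplied, 12779 - 3P = 8P - 3721, gives P* = 1500 and Q* = 8279.
Because the ceiling (1041) lies below the market-clearing price, it is binding.
At P = 1041: Qd = 12779 - 3·1041 = 9656 and Qs = 8·1041 - 3721 = 4607.
Quantity traded falls to 4607. At Q = 4607 the demand price is (12779 - 4607)/3 = 2724 and the supply price is (3721 + 4607)/8 = 1041.
Deadweight loss = ½ · (2724 - 1041) · (8279 - 4607) = ½ · 1683 · 3672 = 3089988.

3089988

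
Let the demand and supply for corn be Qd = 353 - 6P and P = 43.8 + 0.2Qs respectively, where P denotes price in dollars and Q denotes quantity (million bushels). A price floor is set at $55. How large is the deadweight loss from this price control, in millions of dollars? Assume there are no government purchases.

Rearranging supply gives Qs = 5P - 219. Setting quantity demanded equal to quantity supplied, 353 - 6P = 5P - 219, gives P* = 52 and Q* = 41.
Since 55 > 52, the floor is binding.
At P = 55: Qd = 353 - 6·55 = 23 and Qs = 5·55 - 219 = 56.
Quantity traded falls to 23. At Q = 23 the demand price is (353 - 23)/6 = 55 and the supply price is (219 + 23)/5 = 48.4.
Deadweight loss = ½ · (55 - 48.4) · (41 - 23) = ½ · 6.6 · 18 = 59.4.

59.4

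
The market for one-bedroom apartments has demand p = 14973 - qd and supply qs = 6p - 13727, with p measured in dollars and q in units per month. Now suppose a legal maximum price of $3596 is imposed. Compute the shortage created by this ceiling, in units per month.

3528

Rearranging demand gives qd = 14973 - p. Without the control the market clears where 14973 - p = 6p - 13727, i.e. p* = 4100 and q* = 10873.
Because the ceiling (3596) lies below the market-clearing price, it is binding.
At p = 3596: qd = 14973 - 3596 = 11377 and qs = 6·3596 - 13727 = 7849.
Shortage = qd - qs = 11377 - 7849 = 3528.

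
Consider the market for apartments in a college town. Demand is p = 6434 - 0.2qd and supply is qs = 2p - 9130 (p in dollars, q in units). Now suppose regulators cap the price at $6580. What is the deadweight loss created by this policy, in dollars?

Rearranging demand gives qd = 32170 - 5p. Equilibrium: 32170 - 5p = 2p - 9130, so 41300 = 7p and p* = 5900, q* = 2670.
Since 6580 is above p* = 5900, the ceiling does not bind and the free-market outcome prevails.
Since the control does not bind, no trades are prevented and deadweight loss is zero.

0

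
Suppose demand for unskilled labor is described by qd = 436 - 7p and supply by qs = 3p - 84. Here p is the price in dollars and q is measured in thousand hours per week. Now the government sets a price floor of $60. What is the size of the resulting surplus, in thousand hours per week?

Equilibrium: 436 - 7p = 3p - 84, so 520 = 10p and p* = 52, q* = 72.
Because the floor (60) lies above the market-clearing price, it is binding.
At p = 60: qd = 436 - 7·60 = 16 and qs = 3·60 - 84 = 96.
Surplus = qs - qd = 96 - 16 = 80.

80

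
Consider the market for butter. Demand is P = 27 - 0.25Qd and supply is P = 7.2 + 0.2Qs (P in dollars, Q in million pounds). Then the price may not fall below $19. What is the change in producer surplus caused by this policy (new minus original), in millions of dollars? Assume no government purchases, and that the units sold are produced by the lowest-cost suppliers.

81.6

Rearranging demand gives Qd = 108 - 4P; rearranging supply gives Qs = 5P - 36. Equilibrium: 108 - 4P = 5P - 36, so 144 = 9P and P* = 16, Q* = 44.
Because the floor (19) lies above the market-clearing price, it is binding.
At P = 19: Qd = 108 - 4·19 = 32 and Qs = 5·19 - 36 = 59.
Producer surplus without the control is ½ · (16 - 7.2) · 44 = 193.6.
With the floor, 32 units are sold at 19. The supply price at Q = 32 is 13.6, so PS = ½ · [(19 - 7.2) + (19 - 13.6)] · 32 = 275.2.
Change in producer surplus = 275.2 - 193.6 = 81.6.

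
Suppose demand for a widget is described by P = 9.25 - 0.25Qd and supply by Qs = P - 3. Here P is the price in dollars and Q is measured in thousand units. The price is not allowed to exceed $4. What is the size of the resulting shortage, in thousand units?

Rearranging demand gives Qd = 37 - 4P. Without the control the market clears where 37 - 4P = P - 3, i.e. P* = 8 and Q* = 5.
Since 4 < 8, the ceiling is binding.
At P = 4: Qd = 37 - 4·4 = 21 and Qs = 4 - 3 = 1.
Shortage = Qd - Qs = 21 - 1 = 20.

20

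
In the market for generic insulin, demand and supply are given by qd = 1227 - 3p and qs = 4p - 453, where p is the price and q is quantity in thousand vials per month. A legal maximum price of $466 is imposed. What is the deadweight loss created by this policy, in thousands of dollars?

Equilibrium: 1227 - 3p = 4p - 453, so 1680 = 7p and p* = 240, q* = 507.
The ceiling of 466 is above the equilibrium price 240, so it is not binding; the market clears at p* = 240, q* = 507.
Since the control does not bind, no trades are prevented and deadweight loss is zero.

0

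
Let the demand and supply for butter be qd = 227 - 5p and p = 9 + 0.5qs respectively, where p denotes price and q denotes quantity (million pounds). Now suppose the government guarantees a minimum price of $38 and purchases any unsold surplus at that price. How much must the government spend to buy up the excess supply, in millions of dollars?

Rearranging supply gives qs = 2p - 18. Setting quantity demanded equal to quantity supplied, 227 - 5p = 2p - 18, gives p* = 35 and q* = 52.
Because the floor (38) lies above the market-clearing price, it is binding.
At p = 38: qd = 227 - 5·38 = 37 and qs = 2·38 - 18 = 58.
Surplus = qs - qd = 21.
Government expenditure = surplus × support price = 21 × 38 = 798.

798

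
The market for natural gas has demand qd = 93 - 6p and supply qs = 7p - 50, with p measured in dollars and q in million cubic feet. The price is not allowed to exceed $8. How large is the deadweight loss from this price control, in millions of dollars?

68.25

In a free market, 93 - 6p = 7p - 50 gives the equilibrium p* = 11, q* = 27.
The ceiling of 8 is below the equilibrium price 11, so it binds.
At p = 8: qd = 93 - 6·8 = 45 and qs = 7·8 - 50 = 6.
Quantity traded falls to 6. At q = 6 the demand price is (93 - 6)/6 = 14.5 and the supply price is (50 + 6)/7 = 8.
Deadweight loss = ½ · (14.5 - 8) · (27 - 6) = ½ · 6.5 · 21 = 68.25.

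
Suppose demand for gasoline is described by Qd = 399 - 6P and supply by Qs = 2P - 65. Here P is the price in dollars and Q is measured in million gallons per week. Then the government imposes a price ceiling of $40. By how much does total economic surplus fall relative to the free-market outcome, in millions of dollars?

Equilibrium: 399 - 6P = 2P - 65, so 464 = 8P and P* = 58, Q* = 51.
Since 40 < 58, the ceiling is binding.
At P = 40: Qd = 399 - 6·40 = 159 and Qs = 2·40 - 65 = 15.
Quantity traded falls to 15. At Q = 15 the demand price is (399 - 15)/6 = 64 and the supply price is (65 + 15)/2 = 40.
Deadweight loss = ½ · (64 - 40) · (51 - 15) = ½ · 24 · 36 = 432.

432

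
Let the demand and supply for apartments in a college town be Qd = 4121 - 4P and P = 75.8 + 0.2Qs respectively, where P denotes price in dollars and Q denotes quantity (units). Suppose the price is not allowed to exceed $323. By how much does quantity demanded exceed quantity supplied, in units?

Rearranging supply gives Qs = 5P - 379. In a free market, 4121 - 4P = 5P - 379 gives the equilibrium P* = 500, Q* = 2121.
Since 323 < 500, the ceiling is binding.
At P = 323: Qd = 4121 - 4·323 = 2829 and Qs = 5·323 - 379 = 1236.
Shortage = Qd - Qs = 2829 - 1236 = 1593.

1593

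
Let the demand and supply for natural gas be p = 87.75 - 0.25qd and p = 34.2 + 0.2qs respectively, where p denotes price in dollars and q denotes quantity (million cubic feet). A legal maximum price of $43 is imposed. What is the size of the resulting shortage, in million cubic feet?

Rearranging demand gives qd = 351 - 4p; rearranging supply gives qs = 5p - 171. In a free market, 351 - 4p = 5p - 171 gives the equilibrium p* = 58, q* = 119.
The ceiling of 43 is below the equilibrium price 58, so it binds.
At p = 43: qd = 351 - 4·43 = 179 and qs = 5·43 - 171 = 44.
Shortage = qd - qs = 179 - 44 = 135.

135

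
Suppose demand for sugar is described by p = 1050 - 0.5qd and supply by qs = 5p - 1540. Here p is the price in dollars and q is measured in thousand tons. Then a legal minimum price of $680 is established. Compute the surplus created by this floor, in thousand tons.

Rearranging demand gives qd = 2100 - 2p. Setting quantity demanded equal to quantity supplied, 2100 - 2p = 5p - 1540, gives p* = 520 and q* = 1060.
Because the floor (680) lies above the market-clearing price, it is binding.
At p = 680: qd = 2100 - 2·680 = 740 and qs = 5·680 - 1540 = 1860.
Surplus = qs - qd = 1860 - 740 = 1120.

1120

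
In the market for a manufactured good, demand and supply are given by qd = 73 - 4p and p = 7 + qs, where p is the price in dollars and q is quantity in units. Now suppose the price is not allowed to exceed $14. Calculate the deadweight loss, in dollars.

2.5

Rearranging supply gives qs = p - 7. Without the control the market clears where 73 - 4p = p - 7, i.e. p* = 16 and q* = 9.
Because the ceiling (14) lies below the market-clearing price, it is binding.
At p = 14: qd = 73 - 4·14 = 17 and qs = 14 - 7 = 7.
Quantity traded falls to 7. At q = 7 the demand price is (73 - 7)/4 = 16.5 and the supply price is 7 + 7 = 14.
Deadweight loss = ½ · (16.5 - 14) · (9 - 7) = ½ · 2.5 · 2 = 2.5.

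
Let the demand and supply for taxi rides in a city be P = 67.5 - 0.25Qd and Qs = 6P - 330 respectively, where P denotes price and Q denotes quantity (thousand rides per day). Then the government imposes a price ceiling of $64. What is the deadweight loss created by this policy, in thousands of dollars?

Rearranging demand gives Qd = 270 - 4P. Setting quantity demanded equal to quantity supplied, 270 - 4P = 6P - 330, gives P* = 60 and Q* = 30.
The ceiling of 64 is above the equilibrium price 60, so it is not binding; the market clears at P* = 60, Q* = 30.
Since the control does not bind, no trades are prevented and deadweight loss is zero.

0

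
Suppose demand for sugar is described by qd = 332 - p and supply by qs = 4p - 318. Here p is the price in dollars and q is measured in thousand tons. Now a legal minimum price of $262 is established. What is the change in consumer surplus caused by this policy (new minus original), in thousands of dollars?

-17952

Without the control the market clears where 332 - p = 4p - 318, i.e. p* = 130 and q* = 202.
Because the floor (262) lies above the market-clearing price, it is binding.
At p = 262: qd = 332 - 262 = 70 and qs = 4·262 - 318 = 730.
Consumer surplus without the control is ½ · (332 - 130) · 202 = 20402.
With the floor, consumers buy 70 units at 262, so CS = ½ · (332 - 262) · 70 = 2450.
Change in consumer surplus = 2450 - 20402 = -17952.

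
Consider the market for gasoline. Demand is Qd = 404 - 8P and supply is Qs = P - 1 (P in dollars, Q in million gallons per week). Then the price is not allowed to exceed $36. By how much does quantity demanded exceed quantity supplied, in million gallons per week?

Setting quantity demanded equal to quantity supplied, 404 - 8P = P - 1, gives P* = 45 and Q* = 44.
Since 36 < 45, the ceiling is binding.
At P = 36: Qd = 404 - 8·36 = 116 and Qs = 36 - 1 = 35.
Shortage = Qd - Qs = 116 - 35 = 81.

81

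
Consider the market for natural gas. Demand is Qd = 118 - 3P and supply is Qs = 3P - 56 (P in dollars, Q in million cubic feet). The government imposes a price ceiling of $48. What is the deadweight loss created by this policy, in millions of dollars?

0

Setting quantity demanded equal to quantity supplied, 118 - 3P = 3P - 56, gives P* = 29 and Q* = 31.
The ceiling of 48 is above the equilibrium price 29, so it is not binding; the market clears at P* = 29, Q* = 31.
Since the control does not bind, no trades are prevented and deadweight loss is zero.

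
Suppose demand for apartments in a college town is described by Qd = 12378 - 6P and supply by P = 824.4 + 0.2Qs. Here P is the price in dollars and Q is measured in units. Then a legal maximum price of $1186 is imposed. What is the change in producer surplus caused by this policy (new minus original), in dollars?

-814202

Rearranging supply gives Qs = 5P - 4122. Without the control the market clears where 12378 - 6P = 5P - 4122, i.e. P* = 1500 and Q* = 3378.
Because the ceiling (1186) lies below the market-clearing price, it is binding.
At P = 1186: Qd = 12378 - 6·1186 = 5262 and Qs = 5·1186 - 4122 = 1808.
Producer surplus without the control is ½ · (1500 - 824.4) · 3378 = 1141088.4.
With the ceiling, producers sell 1808 units at 1186, so PS = ½ · (1186 - 824.4) · 1808 = 326886.4.
Change in producer surplus = 326886.4 - 1141088.4 = -814202.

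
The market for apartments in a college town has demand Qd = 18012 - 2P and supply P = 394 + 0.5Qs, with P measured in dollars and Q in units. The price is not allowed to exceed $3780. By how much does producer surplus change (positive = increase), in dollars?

Rearranging supply gives Qs = 2P - 788. Setting quantity demanded equal to quantity supplied, 18012 - 2P = 2P - 788, gives P* = 4700 and Q* = 8612.
The ceiling of 3780 is below the equilibrium price 4700, so it binds.
At P = 3780: Qd = 18012 - 2·3780 = 10452 and Qs = 2·3780 - 788 = 6772.
Producer surplus without the control is ½ · (4700 - 394) · 8612 = 18541636.
With the ceiling, producers sell 6772 units at 3780, so PS = ½ · (3780 - 394) · 6772 = 11464996.
Change in producer surplus = 11464996 - 18541636 = -7076640.

-7076640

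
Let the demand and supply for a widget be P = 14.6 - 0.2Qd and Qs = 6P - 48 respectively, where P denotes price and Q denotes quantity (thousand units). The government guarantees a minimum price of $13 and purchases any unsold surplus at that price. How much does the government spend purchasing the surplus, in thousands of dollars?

Rearranging demand gives Qd = 73 - 5P. Without the control the market clears where 73 - 5P = 6P - 48, i.e. P* = 11 and Q* = 18.
Because the floor (13) lies above the market-clearing price, it is binding.
At P = 13: Qd = 73 - 5·13 = 8 and Qs = 6·13 - 48 = 30.
Surplus = Qs - Qd = 22.
Government expenditure = surplus × support price = 22 × 13 = 286.

286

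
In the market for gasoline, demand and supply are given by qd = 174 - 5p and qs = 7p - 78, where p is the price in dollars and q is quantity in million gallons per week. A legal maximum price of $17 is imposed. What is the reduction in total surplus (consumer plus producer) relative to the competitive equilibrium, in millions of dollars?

Equilibrium: 174 - 5p = 7p - 78, so 252 = 12p and p* = 21, q* = 69.
The ceiling of 17 is below the equilibrium price 21, so it binds.
At p = 17: qd = 174 - 5·17 = 89 and qs = 7·17 - 78 = 41.
Quantity traded falls to 41. At q = 41 the demand price is (174 - 41)/5 = 26.6 and the supply price is (78 + 41)/7 = 17.
Deadweight loss = ½ · (26.6 - 17) · (69 - 41) = ½ · 9.6 · 28 = 134.4.

134.4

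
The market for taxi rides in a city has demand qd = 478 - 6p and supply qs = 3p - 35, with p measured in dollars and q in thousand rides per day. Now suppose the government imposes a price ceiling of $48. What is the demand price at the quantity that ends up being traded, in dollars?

Without the control the market clears where 478 - 6p = 3p - 35, i.e. p* = 57 and q* = 136.
The ceiling of 48 is below the equilibrium price 57, so it binds.
At p = 48: qd = 478 - 6·48 = 190 and qs = 3·48 - 35 = 109.
Only 109 units reach the market. On the demand curve, the marginal buyer's willingness to pay at q = 109 is (478 - 109)/6 = 61.5.

61.5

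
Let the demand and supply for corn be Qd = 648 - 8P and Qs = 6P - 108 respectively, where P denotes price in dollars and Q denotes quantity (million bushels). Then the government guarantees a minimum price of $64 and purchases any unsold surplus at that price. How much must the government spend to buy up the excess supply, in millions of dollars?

In a free market, 648 - 8P = 6P - 108 gives the equilibrium P* = 54, Q* = 216.
The floor of 64 is above the equilibrium price 54, so it binds.
At P = 64: Qd = 648 - 8·64 = 136 and Qs = 6·64 - 108 = 276.
Surplus = Qs - Qd = 140.
Government expenditure = surplus × support price = 140 × 64 = 8960.

8960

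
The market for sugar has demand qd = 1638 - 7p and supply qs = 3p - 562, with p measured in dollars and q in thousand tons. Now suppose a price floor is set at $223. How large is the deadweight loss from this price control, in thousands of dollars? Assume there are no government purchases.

Setting quantity demanded equal to quantity supplied, 1638 - 7p = 3p - 562, gives p* = 220 and q* = 98.
The floor of 223 is above the equilibrium price 220, so it binds.
At p = 223: qd = 1638 - 7·223 = 77 and qs = 3·223 - 562 = 107.
Quantity traded falls to 77. At q = 77 the demand price is (1638 - 77)/7 = 223 and the supply price is (562 + 77)/3 = 213.
Deadweight loss = ½ · (223 - 213) · (98 - 77) = ½ · 10 · 21 = 105.

105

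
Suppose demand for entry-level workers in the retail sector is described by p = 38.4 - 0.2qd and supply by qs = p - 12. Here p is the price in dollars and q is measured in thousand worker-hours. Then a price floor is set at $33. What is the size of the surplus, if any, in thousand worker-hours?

Rearranging demand gives qd = 192 - 5p. Equilibrium: 192 - 5p = p - 12, so 204 = 6p and p* = 34, q* = 22.
Since 33 is below p* = 34, the floor does not bind and the free-market outcome prevails.
Since the control does not bind, there is no surplus.

0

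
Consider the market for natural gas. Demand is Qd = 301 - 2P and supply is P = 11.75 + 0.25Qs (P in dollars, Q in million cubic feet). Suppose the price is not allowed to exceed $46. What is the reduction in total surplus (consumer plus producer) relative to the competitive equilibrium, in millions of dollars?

864

Rearranging supply gives Qs = 4P - 47. Without the control the market clears where 301 - 2P = 4P - 47, i.e. P* = 58 and Q* = 185.
The ceiling of 46 is below the equilibrium price 58, so it binds.
At P = 46: Qd = 301 - 2·46 = 209 and Qs = 4·46 - 47 = 137.
Quantity traded falls to 137. At Q = 137 the demand price is (301 - 137)/2 = 82 and the supply price is (47 + 137)/4 = 46.
Deadweight loss = ½ · (82 - 46) · (185 - 137) = ½ · 36 · 48 = 864.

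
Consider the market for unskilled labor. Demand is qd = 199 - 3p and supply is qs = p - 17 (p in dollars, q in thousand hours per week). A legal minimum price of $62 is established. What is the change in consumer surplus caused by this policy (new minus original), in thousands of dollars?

Setting quantity demanded equal to quantity supplied, 199 - 3p = p - 17, gives p* = 54 and q* = 37.
The floor of 62 is above the equilibrium price 54, so it binds.
At p = 62: qd = 199 - 3·62 = 13 and qs = 62 - 17 = 45.
Consumer surplus without the control is ½ · (199/3 - 54) · 37 = 1369/6.
With the floor, consumers buy 13 units at 62, so CS = ½ · (199/3 - 62) · 13 = 169/6.
Change in consumer surplus = 169/6 - 1369/6 = -200.

-200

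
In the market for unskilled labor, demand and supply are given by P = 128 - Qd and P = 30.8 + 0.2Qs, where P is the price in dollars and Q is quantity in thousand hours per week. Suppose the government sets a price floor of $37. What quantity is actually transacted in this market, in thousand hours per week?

81

Rearranging demand gives Qd = 128 - P; rearranging supply gives Qs = 5P - 154. Setting quantity demanded equal to quantity supplied, 128 - P = 5P - 154, gives P* = 47 and Q* = 81.
The floor of 37 is below the equilibrium price 47, so it is not binding; the market clears at P* = 47, Q* = 81.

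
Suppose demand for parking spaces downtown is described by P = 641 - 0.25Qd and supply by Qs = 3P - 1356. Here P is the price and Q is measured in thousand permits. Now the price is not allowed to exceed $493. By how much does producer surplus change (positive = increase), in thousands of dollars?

Rearranging demand gives Qd = 2564 - 4P. Setting quantity demanded equal to quantity supplied, 2564 - 4P = 3P - 1356, gives P* = 560 and Q* = 324.
The ceiling of 493 is below the equilibrium price 560, so it binds.
At P = 493: Qd = 2564 - 4·493 = 592 and Qs = 3·493 - 1356 = 123.
Producer surplus without the control is ½ · (560 - 452) · 324 = 17496.
With the ceiling, producers sell 123 units at 493, so PS = ½ · (493 - 452) · 123 = 2521.5.
Change in producer surplus = 2521.5 - 17496 = -14974.5.

-14974.5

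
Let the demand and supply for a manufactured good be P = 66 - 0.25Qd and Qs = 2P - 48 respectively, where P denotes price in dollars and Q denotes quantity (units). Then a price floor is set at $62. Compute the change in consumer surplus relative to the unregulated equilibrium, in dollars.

Rearranging demand gives Qd = 264 - 4P. Without the control the market clears where 264 - 4P = 2P - 48, i.e. P* = 52 and Q* = 56.
Since 62 > 52, the floor is binding.
At P = 62: Qd = 264 - 4·62 = 16 and Qs = 2·62 - 48 = 76.
Consumer surplus without the control is ½ · (66 - 52) · 56 = 392.
With the floor, consumers buy 16 units at 62, so CS = ½ · (66 - 62) · 16 = 32.
Change in consumer surplus = 32 - 392 = -360.

-360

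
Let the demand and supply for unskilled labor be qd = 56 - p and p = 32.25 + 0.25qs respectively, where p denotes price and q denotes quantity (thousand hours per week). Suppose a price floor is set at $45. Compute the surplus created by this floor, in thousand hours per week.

40

Rearranging supply gives qs = 4p - 129. Equilibrium: 56 - p = 4p - 129, so 185 = 5p and p* = 37, q* = 19.
Since 45 > 37, the floor is binding.
At p = 45: qd = 56 - 45 = 11 and qs = 4·45 - 129 = 51.
Surplus = qs - qd = 51 - 11 = 40.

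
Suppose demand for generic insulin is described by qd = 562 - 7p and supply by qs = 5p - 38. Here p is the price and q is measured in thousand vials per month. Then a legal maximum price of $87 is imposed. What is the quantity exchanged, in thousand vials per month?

Equilibrium: 562 - 7p = 5p - 38, so 600 = 12p and p* = 50, q* = 212.
The ceiling of 87 is above the equilibrium price 50, so it is not binding; the market clears at p* = 50, q* = 212.

212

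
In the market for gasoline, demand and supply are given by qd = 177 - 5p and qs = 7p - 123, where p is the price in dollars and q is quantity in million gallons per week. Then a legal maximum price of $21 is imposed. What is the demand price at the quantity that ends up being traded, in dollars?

30.6

Setting quantity demanded equal to quantity supplied, 177 - 5p = 7p - 123, gives p* = 25 and q* = 52.
Since 21 < 25, the ceiling is binding.
At p = 21: qd = 177 - 5·21 = 72 and qs = 7·21 - 123 = 24.
Only 24 units reach the market. On the demand curve, the marginal buyer's willingness to pay at q = 24 is (177 - 24)/5 = 30.6.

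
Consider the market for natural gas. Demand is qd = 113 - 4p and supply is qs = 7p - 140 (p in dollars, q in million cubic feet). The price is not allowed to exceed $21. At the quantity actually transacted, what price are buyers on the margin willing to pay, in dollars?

Setting quantity demanded equal to quantity supplied, 113 - 4p = 7p - 140, gives p* = 23 and q* = 21.
Because the ceiling (21) lies below the market-clearing price, it is binding.
At p = 21: qd = 113 - 4·21 = 29 and qs = 7·21 - 140 = 7.
Only 7 units reach the market. On the demand curve, the marginal buyer's willingness to pay at q = 7 is (113 - 7)/4 = 26.5.

26.5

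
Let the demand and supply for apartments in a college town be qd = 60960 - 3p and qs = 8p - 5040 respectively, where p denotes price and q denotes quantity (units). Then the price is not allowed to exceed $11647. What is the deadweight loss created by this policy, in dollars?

0

Equilibrium: 60960 - 3p = 8p - 5040, so 66000 = 11p and p* = 6000, q* = 42960.
The ceiling of 11647 is above the equilibrium price 6000, so it is not binding; the market clears at p* = 6000, q* = 42960.
Since the control does not bind, no trades are prevented and deadweight loss is zero.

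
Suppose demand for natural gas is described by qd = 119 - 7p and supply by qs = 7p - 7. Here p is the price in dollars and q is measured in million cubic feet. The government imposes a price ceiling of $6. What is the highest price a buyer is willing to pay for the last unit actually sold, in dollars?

12

In a free market, 119 - 7p = 7p - 7 gives the equilibrium p* = 9, q* = 56.
The ceiling of 6 is below the equilibrium price 9, so it binds.
At p = 6: qd = 119 - 7·6 = 77 and qs = 7·6 - 7 = 35.
Only 35 units reach the market. On the demand curve, the marginal buyer's willingness to pay at q = 35 is (119 - 35)/7 = 12.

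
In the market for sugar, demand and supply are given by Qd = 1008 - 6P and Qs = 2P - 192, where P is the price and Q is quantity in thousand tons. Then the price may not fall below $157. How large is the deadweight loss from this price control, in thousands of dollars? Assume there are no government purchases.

Equilibrium: 1008 - 6P = 2P - 192, so 1200 = 8P and P* = 150, Q* = 108.
Because the floor (157) lies above the market-clearing price, it is binding.
At P = 157: Qd = 1008 - 6·157 = 66 and Qs = 2·157 - 192 = 122.
Quantity traded falls to 66. At Q = 66 the demand price is (1008 - 66)/6 = 157 and the supply price is (192 + 66)/2 = 129.
Deadweight loss = ½ · (157 - 129) · (108 - 66) = ½ · 28 · 42 = 588.

588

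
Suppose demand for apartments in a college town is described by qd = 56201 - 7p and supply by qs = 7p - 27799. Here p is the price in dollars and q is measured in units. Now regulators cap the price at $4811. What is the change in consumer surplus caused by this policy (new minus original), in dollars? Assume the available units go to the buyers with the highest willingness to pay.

In a free market, 56201 - 7p = 7p - 27799 gives the equilibrium p* = 6000, q* = 14201.
The ceiling of 4811 is below the equilibrium price 6000, so it binds.
At p = 4811: qd = 56201 - 7·4811 = 22524 and qs = 7·4811 - 27799 = 5878.
Consumer surplus without the control is ½ · (56201/7 - 6000) · 14201 = 201668401/14.
With the ceiling, 5878 units are sold at 4811 (assume they go to the highest-value buyers). The demand price at q = 5878 is 7189, so CS = ½ · [(56201/7 - 4811) + (7189 - 4811)] · 5878 = 115120630/7.
Change in consumer surplus = 115120630/7 - 201668401/14 = 2040918.5.

2040918.5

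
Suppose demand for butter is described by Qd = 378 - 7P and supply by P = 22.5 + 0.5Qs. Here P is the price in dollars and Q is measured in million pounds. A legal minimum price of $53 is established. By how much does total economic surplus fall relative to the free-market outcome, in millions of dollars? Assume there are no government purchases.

567

Rearranging supply gives Qs = 2P - 45. Without the control the market clears where 378 - 7P = 2P - 45, i.e. P* = 47 and Q* = 49.
Because the floor (53) lies above the market-clearing price, it is binding.
At P = 53: Qd = 378 - 7·53 = 7 and Qs = 2·53 - 45 = 61.
Quantity traded falls to 7. At Q = 7 the demand price is (378 - 7)/7 = 53 and the supply price is (45 + 7)/2 = 26.
Deadweight loss = ½ · (53 - 26) · (49 - 7) = ½ · 27 · 42 = 567.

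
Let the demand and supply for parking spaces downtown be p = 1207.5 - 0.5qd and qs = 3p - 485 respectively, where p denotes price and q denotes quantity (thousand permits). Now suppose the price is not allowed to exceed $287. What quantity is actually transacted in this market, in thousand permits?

Rearranging demand gives qd = 2415 - 2p. Equilibrium: 2415 - 2p = 3p - 485, so 2900 = 5p and p* = 580, q* = 1255.
The ceiling of 287 is below the equilibrium price 580, so it binds.
At p = 287: qd = 2415 - 2·287 = 1841 and qs = 3·287 - 485 = 376.
The quantity actually transacted is the short side, supply: 376.

376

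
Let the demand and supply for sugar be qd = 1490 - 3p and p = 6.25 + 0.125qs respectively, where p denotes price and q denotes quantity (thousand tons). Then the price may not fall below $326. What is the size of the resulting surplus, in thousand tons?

Rearranging supply gives qs = 8p - 50. Equilibrium: 1490 - 3p = 8p - 50, so 1540 = 11p and p* = 140, q* = 1070.
Because the floor (326) lies above the market-clearing price, it is binding.
At p = 326: qd = 1490 - 3·326 = 512 and qs = 8·326 - 50 = 2558.
Surplus = qs - qd = 2558 - 512 = 2046.

2046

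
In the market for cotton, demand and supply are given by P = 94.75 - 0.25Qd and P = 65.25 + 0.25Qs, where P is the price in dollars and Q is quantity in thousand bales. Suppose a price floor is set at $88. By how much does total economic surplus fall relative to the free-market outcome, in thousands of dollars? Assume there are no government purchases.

256

Rearranging demand gives Qd = 379 - 4P; rearranging supply gives Qs = 4P - 261. In a free market, 379 - 4P = 4P - 261 gives the equilibrium P* = 80, Q* = 59.
Because the floor (88) lies above the market-clearing price, it is binding.
At P = 88: Qd = 379 - 4·88 = 27 and Qs = 4·88 - 261 = 91.
Quantity traded falls to 27. At Q = 27 the demand price is (379 - 27)/4 = 88 and the supply price is (261 + 27)/4 = 72.
Deadweight loss = ½ · (88 - 72) · (59 - 27) = ½ · 16 · 32 = 256.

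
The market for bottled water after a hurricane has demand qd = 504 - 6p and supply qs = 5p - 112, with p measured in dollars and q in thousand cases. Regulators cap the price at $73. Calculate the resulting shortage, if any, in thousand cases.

0

In a free market, 504 - 6p = 5p - 112 gives the equilibrium p* = 56, q* = 168.
Since 73 is above p* = 56, the ceiling does not bind and the free-market outcome prevails.
Since the control does not bind, there is no shortage.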